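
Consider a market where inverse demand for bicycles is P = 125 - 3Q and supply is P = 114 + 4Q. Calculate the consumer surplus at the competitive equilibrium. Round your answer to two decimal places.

Equilibrium: 125 - 3Q = 114 + 4Q, so Q* = 1.5714 and P* = 120.2857.
The demand choke price is 125, so CS = (1/2)(Q*)(125 - P*) = (1/2)(1.5714)(4.7143) = 3.7041.

3.70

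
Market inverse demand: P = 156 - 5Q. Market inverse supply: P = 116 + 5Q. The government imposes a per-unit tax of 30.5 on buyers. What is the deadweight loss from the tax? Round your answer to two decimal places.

Pre-tax equilibrium: 156 - 5Q = 116 + 5Q gives Q* = 4, P* = 136.
A tax on buyers shifts demand down by 30.5: (156 - 30.5) - 5Q = 116 + 5Q, so Q_t = 0.95. Buyers pay P_b = 151.25; sellers receive P_s = P_b - 30.5 = 120.75.
Deadweight loss is the triangle between the curves from Q_t to Q*: (1/2)(4 - 0.95)(30.5) = 46.5125.

46.51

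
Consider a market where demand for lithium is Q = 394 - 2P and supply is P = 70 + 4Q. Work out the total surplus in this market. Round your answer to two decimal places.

Rewriting demand in inverse form: P = 197 - 0.5Q.
Set 197 - 0.5Q = 70 + 4Q, which gives 127 = 4.5Q, so Q* = 28.2222 and P* = 197 - 0.5(28.2222) = 182.8889.
Total surplus is the full triangle between the curves from 0 to Q*: (1/2)(28.2222)(197 - 70) = 1792.1111.

1792.11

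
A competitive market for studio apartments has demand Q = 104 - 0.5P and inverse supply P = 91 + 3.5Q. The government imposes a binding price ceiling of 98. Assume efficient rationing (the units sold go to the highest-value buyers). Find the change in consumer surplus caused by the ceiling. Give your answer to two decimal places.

Rewriting demand in inverse form: P = 208 - 2Q.
Without the control, 208 - 2Q = 91 + 3.5Q so Q* = 21.2727 and P* = 165.4545.
At the ceiling price 98, quantity supplied is (98 - 91)/3.5 = 2; supply is the short side, so Q = 2 trades at P = 98.
CS goes from (1/2)(21.2727)(42.5455) = 452.5289 to 216 (computed as (208 - 98)(2) - (1/2)(2)(2)^2), a change of -236.5289.

-236.53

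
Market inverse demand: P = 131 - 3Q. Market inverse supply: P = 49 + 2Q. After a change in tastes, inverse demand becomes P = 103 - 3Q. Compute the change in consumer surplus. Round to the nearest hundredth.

-228.48

Initial equilibrium: Q_0 = 16.4, P_0 = 81.8; CS_0 = (1/2)(16.4)(49.2) = 403.44, PS_0 = (1/2)(16.4)(32.8) = 268.96.
New equilibrium: 103 - 3Q = 49 + 2Q gives Q_1 = 10.8, P_1 = 70.6; CS_1 = 174.96, PS_1 = 116.64.
Change in consumer surplus = 174.96 - 403.44 = -228.48.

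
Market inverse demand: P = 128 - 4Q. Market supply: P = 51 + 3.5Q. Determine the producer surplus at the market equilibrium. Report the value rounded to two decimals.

184.46

Set 128 - 4Q = 51 + 3.5Q, which gives 77 = 7.5Q, so Q* = 10.2667 and P* = 128 - 4(10.2667) = 86.9333.
PS is the area between P* and the supply curve from 0 to Q*: (1/2)(10.2667)(35.9333) = 184.4578.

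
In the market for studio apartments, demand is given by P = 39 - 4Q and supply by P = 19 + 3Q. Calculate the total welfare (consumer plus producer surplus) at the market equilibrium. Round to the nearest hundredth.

28.57

Set 39 - 4Q = 19 + 3Q, which gives 20 = 7Q, so Q* = 2.8571 and P* = 39 - 4(2.8571) = 27.5714.
Total surplus is the full triangle between the curves from 0 to Q*: (1/2)(2.8571)(39 - 19) = 28.5714.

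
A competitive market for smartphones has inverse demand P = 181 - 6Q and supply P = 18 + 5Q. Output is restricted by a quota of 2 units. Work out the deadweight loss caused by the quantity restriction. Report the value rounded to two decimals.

903.68

Unrestricted equilibrium: Q* = (181 - 18)/(6 + 5) = 14.8182.
At Q = 2 the demand price is 181 - 6(2) = 169 and the supply price is 18 + 5(2) = 28.
DWL = (1/2)(gap between curves at 2) x (Q* - 2) = (1/2)(141)(12.8182) = 903.6818.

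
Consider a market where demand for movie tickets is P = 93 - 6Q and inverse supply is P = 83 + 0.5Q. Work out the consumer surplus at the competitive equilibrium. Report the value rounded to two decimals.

7.10

Setting demand equal to supply, 10 = 6.5Q, so Q* = 1.5385 and P* = 83.7692.
CS is the area between the demand curve and P* from 0 to Q*: (1/2)(1.5385)(9.2308) = 7.1006.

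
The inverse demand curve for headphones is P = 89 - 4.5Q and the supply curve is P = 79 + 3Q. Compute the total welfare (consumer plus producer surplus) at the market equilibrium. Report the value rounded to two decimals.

6.67

Equilibrium: 89 - 4.5Q = 79 + 3Q, so Q* = 1.3333 and P* = 83.
CS = (1/2)(1.3333)(6) = 4 and PS = (1/2)(1.3333)(4) = 2.6667, so total surplus = 6.6667.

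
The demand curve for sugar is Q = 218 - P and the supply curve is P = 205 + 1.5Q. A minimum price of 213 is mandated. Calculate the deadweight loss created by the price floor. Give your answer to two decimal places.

0.05

Rewriting demand in inverse form: P = 218 - Q.
Free-market equilibrium: 218 - Q = 205 + 1.5Q gives Q* = 5.2, P* = 212.8.
At P = 213, buyers demand (218 - 213)/1 = 5 while sellers would supply more, so the quantity traded is 5 at price 213.
The lost-trades triangle has base Q* - 5 = 0.2 and height equal to the gap between the curves at Q = 5, which is 213 - 212.5 = 0.5. DWL = (1/2)(0.2)(0.5) = 0.05.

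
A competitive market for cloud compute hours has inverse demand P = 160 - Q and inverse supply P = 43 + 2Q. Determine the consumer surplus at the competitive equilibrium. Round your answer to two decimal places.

Setting demand equal to supply, 117 = 3Q, so Q* = 39 and P* = 121.
CS is the area between the demand curve and P* from 0 to Q*: (1/2)(39)(39) = 760.5.

760.50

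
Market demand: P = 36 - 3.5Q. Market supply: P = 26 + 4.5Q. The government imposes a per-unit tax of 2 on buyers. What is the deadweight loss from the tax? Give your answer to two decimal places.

Pre-tax equilibrium: 36 - 3.5Q = 26 + 4.5Q gives Q* = 1.25, P* = 31.625.
A tax on buyers shifts demand down by 2: (36 - 2) - 3.5Q = 26 + 4.5Q, so Q_t = 1. Buyers pay P_b = 32.5; sellers receive P_s = P_b - 2 = 30.5.
The welfare triangle lost has base Q* - Q_t = 0.25 and height t = 2, so DWL = (1/2)(0.25)(2) = 0.25.

0.25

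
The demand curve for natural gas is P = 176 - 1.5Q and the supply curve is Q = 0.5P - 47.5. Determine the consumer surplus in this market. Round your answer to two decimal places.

Rewriting supply in inverse form: P = 95 + 2Q.
Set 176 - 1.5Q = 95 + 2Q, which gives 81 = 3.5Q, so Q* = 23.1429 and P* = 176 - 1.5(23.1429) = 141.2857.
The demand choke price is 176, so CS = (1/2)(Q*)(176 - P*) = (1/2)(23.1429)(34.7143) = 401.6939.

401.69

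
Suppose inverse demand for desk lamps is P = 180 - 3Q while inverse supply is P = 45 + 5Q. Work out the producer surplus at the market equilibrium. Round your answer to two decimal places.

711.91

Setting demand equal to supply, 135 = 8Q, so Q* = 16.875 and P* = 129.375.
The supply curve's price intercept is 45, so PS = (1/2)(Q*)(P* - 45) = (1/2)(16.875)(84.375) = 711.9141.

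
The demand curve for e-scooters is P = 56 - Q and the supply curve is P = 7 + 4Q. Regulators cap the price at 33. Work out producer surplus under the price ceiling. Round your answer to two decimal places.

84.50

Free-market equilibrium: 56 - Q = 7 + 4Q gives Q* = 9.8, P* = 46.2.
At P = 33, sellers supply (33 - 7)/4 = 6.5 while buyers want more, so the quantity traded is 6.5 at price 33.
PS is the triangle above supply below 33: (1/2)(6.5)(33 - 7) = 84.5.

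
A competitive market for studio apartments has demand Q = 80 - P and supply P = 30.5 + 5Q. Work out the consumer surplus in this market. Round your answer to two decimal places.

Rewriting demand in inverse form: P = 80 - Q.
Setting demand equal to supply, 49.5 = 6Q, so Q* = 8.25 and P* = 71.75.
Consumer surplus is the triangle under demand above P*: (1/2)(8.25)(80 - 71.75) = (1/2)(8.25)(8.25) = 34.0312.

34.03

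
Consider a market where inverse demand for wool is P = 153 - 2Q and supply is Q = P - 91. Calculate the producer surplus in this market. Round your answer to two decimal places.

Rewriting supply in inverse form: P = 91 + Q.
Set 153 - 2Q = 91 + Q, which gives 62 = 3Q, so Q* = 20.6667 and P* = 153 - 2(20.6667) = 111.6667.
PS is the area between P* and the supply curve from 0 to Q*: (1/2)(20.6667)(20.6667) = 213.5556.

213.56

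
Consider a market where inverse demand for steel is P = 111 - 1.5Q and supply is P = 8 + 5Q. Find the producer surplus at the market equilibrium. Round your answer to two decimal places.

Set 111 - 1.5Q = 8 + 5Q, which gives 103 = 6.5Q, so Q* = 15.8462 and P* = 111 - 1.5(15.8462) = 87.2308.
Producer surplus is the triangle above supply below P*: (1/2)(15.8462)(87.2308 - 8) = (1/2)(15.8462)(79.2308) = 627.7515.

627.75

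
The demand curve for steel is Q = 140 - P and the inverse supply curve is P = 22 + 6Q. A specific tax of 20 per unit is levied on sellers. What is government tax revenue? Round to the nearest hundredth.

Rewriting demand in inverse form: P = 140 - Q.
Without the tax, 140 - Q = 22 + 6Q so Q* = 16.8571 and P* = 123.1429.
With the tax, sellers need 20 more per unit: 140 - Q = 22 + 6Q + 20, so Q_t = 14. Buyers pay P_b = 126; sellers receive P_s = P_b - 20 = 106.
Revenue is the tax times quantity traded: 20 x 14 = 280.

280.00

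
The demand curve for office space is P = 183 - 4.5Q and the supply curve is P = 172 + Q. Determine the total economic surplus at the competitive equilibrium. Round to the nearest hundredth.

11.00

Setting demand equal to supply, 11 = 5.5Q, so Q* = 2 and P* = 174.
Total surplus is the full triangle between the curves from 0 to Q*: (1/2)(2)(183 - 172) = 11.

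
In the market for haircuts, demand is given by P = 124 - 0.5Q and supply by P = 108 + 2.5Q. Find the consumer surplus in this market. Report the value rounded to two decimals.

Set 124 - 0.5Q = 108 + 2.5Q, which gives 16 = 3Q, so Q* = 5.3333 and P* = 124 - 0.5(5.3333) = 121.3333.
CS is the area between the demand curve and P* from 0 to Q*: (1/2)(5.3333)(2.6667) = 7.1111.

7.11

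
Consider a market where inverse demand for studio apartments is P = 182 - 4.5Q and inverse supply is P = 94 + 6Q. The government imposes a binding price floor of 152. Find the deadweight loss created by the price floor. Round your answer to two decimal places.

15.43

Free-market equilibrium: 182 - 4.5Q = 94 + 6Q gives Q* = 8.381, P* = 144.2857.
At the floor price 152, quantity demanded is (182 - 152)/4.5 = 6.6667; demand is the short side, so Q = 6.6667 trades at P = 152.
At Q = 6.6667 the demand price is 152 and the supply price is 134. Deadweight loss is the triangle between the curves from 6.6667 to 8.381: (1/2)(152 - 134)(8.381 - 6.6667) = 15.4286.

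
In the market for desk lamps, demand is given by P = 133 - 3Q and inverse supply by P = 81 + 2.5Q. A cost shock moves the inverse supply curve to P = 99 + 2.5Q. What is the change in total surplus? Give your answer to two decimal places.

-140.73

Initial equilibrium: Q_0 = 9.4545, P_0 = 104.6364; CS_0 = (1/2)(9.4545)(28.3636) = 134.0826, PS_0 = (1/2)(9.4545)(23.6364) = 111.7355.
New equilibrium: 133 - 3Q = 99 + 2.5Q gives Q_1 = 6.1818, P_1 = 114.4545; CS_1 = 57.3223, PS_1 = 47.7686.
Change in total surplus = (57.3223 + 47.7686) - (134.0826 + 111.7355) = -140.7273.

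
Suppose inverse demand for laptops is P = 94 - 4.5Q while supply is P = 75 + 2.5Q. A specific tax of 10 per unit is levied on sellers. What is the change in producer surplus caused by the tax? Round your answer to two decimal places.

Pre-tax equilibrium: 94 - 4.5Q = 75 + 2.5Q gives Q* = 2.7143, P* = 81.7857.
With the tax, sellers need 10 more per unit: 94 - 4.5Q = 75 + 2.5Q + 10, so Q_t = 1.2857. Buyers pay P_b = 88.2143; sellers receive P_s = P_b - 10 = 78.2143.
PS falls from (1/2)(2.7143)(6.7857) = 9.2092 to (1/2)(1.2857)(3.2143) = 2.0663, a change of -7.1429.

-7.14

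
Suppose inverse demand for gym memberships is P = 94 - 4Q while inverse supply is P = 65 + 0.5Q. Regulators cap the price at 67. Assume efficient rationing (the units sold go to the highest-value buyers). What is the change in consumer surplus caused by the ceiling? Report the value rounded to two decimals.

-7.06

Free-market equilibrium: 94 - 4Q = 65 + 0.5Q gives Q* = 6.4444, P* = 68.2222.
At the ceiling price 67, quantity supplied is (67 - 65)/0.5 = 4; supply is the short side, so Q = 4 trades at P = 67.
CS goes from (1/2)(6.4444)(25.7778) = 83.0617 to 76 (computed as (94 - 67)(4) - (1/2)(4)(4)^2), a change of -7.0617.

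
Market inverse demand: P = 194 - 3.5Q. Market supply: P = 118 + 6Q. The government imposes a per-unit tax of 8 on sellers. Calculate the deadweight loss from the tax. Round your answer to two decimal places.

3.37

Without the tax, 194 - 3.5Q = 118 + 6Q so Q* = 8 and P* = 166.
A tax on sellers shifts supply up by 8: 194 - 3.5Q = 118 + 6Q + 8, so Q_t = 7.1579. Buyers pay P_b = 168.9474; sellers receive P_s = P_b - 8 = 160.9474.
The welfare triangle lost has base Q* - Q_t = 0.8421 and height t = 8, so DWL = (1/2)(0.8421)(8) = 3.3684.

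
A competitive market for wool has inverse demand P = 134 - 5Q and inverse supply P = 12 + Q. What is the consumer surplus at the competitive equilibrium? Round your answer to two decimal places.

1033.61

Setting demand equal to supply, 122 = 6Q, so Q* = 20.3333 and P* = 32.3333.
Consumer surplus is the triangle under demand above P*: (1/2)(20.3333)(134 - 32.3333) = (1/2)(20.3333)(101.6667) = 1033.6111.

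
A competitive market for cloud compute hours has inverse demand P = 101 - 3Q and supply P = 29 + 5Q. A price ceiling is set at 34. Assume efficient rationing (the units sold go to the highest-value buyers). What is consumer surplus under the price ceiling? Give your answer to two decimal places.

65.50

Free-market equilibrium: 101 - 3Q = 29 + 5Q gives Q* = 9, P* = 74.
At P = 34, sellers supply (34 - 29)/5 = 1 while buyers want more, so the quantity traded is 1 at price 34.
The demand price at Q = 1 is 98. CS is the trapezoid between demand and 34 over [0, 1]: (1/2)[(101 - 34) + (98 - 34)](1) = 65.5.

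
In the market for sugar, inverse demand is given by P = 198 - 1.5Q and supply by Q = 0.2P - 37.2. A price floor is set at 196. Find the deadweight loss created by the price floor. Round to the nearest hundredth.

Rewriting supply in inverse form: P = 186 + 5Q.
Without the control, 198 - 1.5Q = 186 + 5Q so Q* = 1.8462 and P* = 195.2308.
At the floor price 196, quantity demanded is (198 - 196)/1.5 = 1.3333; demand is the short side, so Q = 1.3333 trades at P = 196.
The lost-trades triangle has base Q* - 1.3333 = 0.5128 and height equal to the gap between the curves at Q = 1.3333, which is 196 - 192.6667 = 3.3333. DWL = (1/2)(0.5128)(3.3333) = 0.8547.

0.85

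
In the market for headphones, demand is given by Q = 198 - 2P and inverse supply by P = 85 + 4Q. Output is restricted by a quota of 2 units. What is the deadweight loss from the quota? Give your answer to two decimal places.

Rewriting demand in inverse form: P = 99 - 0.5Q.
Unrestricted equilibrium: Q* = (99 - 85)/(0.5 + 4) = 3.1111.
At Q = 2 the demand price is 99 - 0.5(2) = 98 and the supply price is 85 + 4(2) = 93.
Deadweight loss is the triangle between the curves from 2 to 3.1111: (1/2)(98 - 93)(3.1111 - 2) = 2.7778.

2.78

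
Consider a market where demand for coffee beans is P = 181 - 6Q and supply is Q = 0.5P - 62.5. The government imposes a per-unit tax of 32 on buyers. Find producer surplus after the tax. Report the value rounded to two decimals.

9.00

Rewriting supply in inverse form: P = 125 + 2Q.
Without the tax, 181 - 6Q = 125 + 2Q so Q* = 7 and P* = 139.
With the tax, buyers' net willingness to pay falls by 32: (181 - 32) - 6Q = 125 + 2Q, so Q_t = 3. Buyers pay P_b = 163; sellers receive P_s = P_b - 32 = 131.
PS = (1/2)(Q_t)(P_s - 125) = (1/2)(3)(6) = 9.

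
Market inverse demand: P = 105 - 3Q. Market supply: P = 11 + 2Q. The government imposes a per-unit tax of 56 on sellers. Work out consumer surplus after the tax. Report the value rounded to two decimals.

86.64

Pre-tax equilibrium: 105 - 3Q = 11 + 2Q gives Q* = 18.8, P* = 48.6.
A tax on sellers shifts supply up by 56: 105 - 3Q = 11 + 2Q + 56, so Q_t = 7.6. Buyers pay P_b = 82.2; sellers receive P_s = P_b - 56 = 26.2.
CS = (1/2)(Q_t)(105 - P_b) = (1/2)(7.6)(22.8) = 86.64.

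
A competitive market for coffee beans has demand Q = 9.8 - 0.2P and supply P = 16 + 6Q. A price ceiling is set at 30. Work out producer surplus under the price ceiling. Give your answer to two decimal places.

16.33

Rewriting demand in inverse form: P = 49 - 5Q.
Free-market equilibrium: 49 - 5Q = 16 + 6Q gives Q* = 3, P* = 34.
At P = 30, sellers supply (30 - 16)/6 = 2.3333 while buyers want more, so the quantity traded is 2.3333 at price 30.
PS is the triangle above supply below 30: (1/2)(2.3333)(30 - 16) = 16.3333.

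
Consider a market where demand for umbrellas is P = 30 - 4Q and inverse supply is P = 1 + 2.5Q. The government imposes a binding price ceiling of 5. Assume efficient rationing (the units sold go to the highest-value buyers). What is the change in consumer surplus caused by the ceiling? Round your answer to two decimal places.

Free-market equilibrium: 30 - 4Q = 1 + 2.5Q gives Q* = 4.4615, P* = 12.1538.
At P = 5, sellers supply (5 - 1)/2.5 = 1.6 while buyers want more, so the quantity traded is 1.6 at price 5.
CS goes from (1/2)(4.4615)(17.8462) = 39.8107 to 34.88 (computed as (30 - 5)(1.6) - (1/2)(4)(1.6)^2), a change of -4.9307.

-4.93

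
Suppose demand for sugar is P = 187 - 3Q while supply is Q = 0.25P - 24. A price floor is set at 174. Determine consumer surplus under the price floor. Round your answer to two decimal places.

28.17

Rewriting supply in inverse form: P = 96 + 4Q.
Free-market equilibrium: 187 - 3Q = 96 + 4Q gives Q* = 13, P* = 148.
At the floor price 174, quantity demanded is (187 - 174)/3 = 4.3333; demand is the short side, so Q = 4.3333 trades at P = 174.
CS is the triangle under demand above 174: (1/2)(4.3333)(187 - 174) = 28.1667.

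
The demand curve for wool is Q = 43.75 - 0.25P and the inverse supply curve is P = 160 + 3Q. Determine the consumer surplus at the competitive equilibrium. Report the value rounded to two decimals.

9.18

Rewriting demand in inverse form: P = 175 - 4Q.
Equilibrium: 175 - 4Q = 160 + 3Q, so Q* = 2.1429 and P* = 166.4286.
CS is the area between the demand curve and P* from 0 to Q*: (1/2)(2.1429)(8.5714) = 9.1837.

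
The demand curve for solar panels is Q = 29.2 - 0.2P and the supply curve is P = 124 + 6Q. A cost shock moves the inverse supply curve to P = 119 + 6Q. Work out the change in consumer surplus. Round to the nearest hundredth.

Rewriting demand in inverse form: P = 146 - 5Q.
Initial equilibrium: Q_0 = 2, P_0 = 136; CS_0 = (1/2)(2)(10) = 10, PS_0 = (1/2)(2)(12) = 12.
New equilibrium: 146 - 5Q = 119 + 6Q gives Q_1 = 2.4545, P_1 = 133.7273; CS_1 = 15.062, PS_1 = 18.0744.
Change in consumer surplus = 15.062 - 10 = 5.062.

5.06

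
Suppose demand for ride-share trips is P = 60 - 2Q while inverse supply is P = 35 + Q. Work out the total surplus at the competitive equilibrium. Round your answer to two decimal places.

Equilibrium: 60 - 2Q = 35 + Q, so Q* = 8.3333 and P* = 43.3333.
CS = (1/2)(8.3333)(16.6667) = 69.4444 and PS = (1/2)(8.3333)(8.3333) = 34.7222, so total surplus = 104.1667.

104.17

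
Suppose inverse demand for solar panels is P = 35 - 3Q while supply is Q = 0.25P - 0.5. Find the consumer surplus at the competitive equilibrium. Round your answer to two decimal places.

33.34

Rewriting supply in inverse form: P = 2 + 4Q.
Setting demand equal to supply, 33 = 7Q, so Q* = 4.7143 and P* = 20.8571.
Consumer surplus is the triangle under demand above P*: (1/2)(4.7143)(35 - 20.8571) = (1/2)(4.7143)(14.1429) = 33.3367.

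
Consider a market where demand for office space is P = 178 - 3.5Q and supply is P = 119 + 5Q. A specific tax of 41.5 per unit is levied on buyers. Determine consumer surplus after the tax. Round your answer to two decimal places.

7.42

Pre-tax equilibrium: 178 - 3.5Q = 119 + 5Q gives Q* = 6.9412, P* = 153.7059.
A tax on buyers shifts demand down by 41.5: (178 - 41.5) - 3.5Q = 119 + 5Q, so Q_t = 2.0588. Buyers pay P_b = 170.7941; sellers receive P_s = P_b - 41.5 = 129.2941.
CS = (1/2)(Q_t)(178 - P_b) = (1/2)(2.0588)(7.2059) = 7.4178.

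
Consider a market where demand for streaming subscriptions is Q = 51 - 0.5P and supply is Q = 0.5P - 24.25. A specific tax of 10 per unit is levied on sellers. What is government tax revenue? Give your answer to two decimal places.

Rewriting demand in inverse form: P = 102 - 2Q.
Rewriting supply in inverse form: P = 48.5 + 2Q.
Without the tax, 102 - 2Q = 48.5 + 2Q so Q* = 13.375 and P* = 75.25.
A tax on sellers shifts supply up by 10: 102 - 2Q = 48.5 + 2Q + 10, so Q_t = 10.875. Buyers pay P_b = 80.25; sellers receive P_s = P_b - 10 = 70.25.
Tax revenue = t x Q_t = 10 x 10.875 = 108.75.

108.75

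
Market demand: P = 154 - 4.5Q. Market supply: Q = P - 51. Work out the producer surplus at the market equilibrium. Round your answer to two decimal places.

Rewriting supply in inverse form: P = 51 + Q.
Set 154 - 4.5Q = 51 + Q, which gives 103 = 5.5Q, so Q* = 18.7273 and P* = 154 - 4.5(18.7273) = 69.7273.
PS is the area between P* and the supply curve from 0 to Q*: (1/2)(18.7273)(18.7273) = 175.3554.

175.36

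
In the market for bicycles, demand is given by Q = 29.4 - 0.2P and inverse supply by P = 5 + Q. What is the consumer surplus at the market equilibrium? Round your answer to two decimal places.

1400.28

Rewriting demand in inverse form: P = 147 - 5Q.
Setting demand equal to supply, 142 = 6Q, so Q* = 23.6667 and P* = 28.6667.
Consumer surplus is the triangle under demand above P*: (1/2)(23.6667)(147 - 28.6667) = (1/2)(23.6667)(118.3333) = 1400.2778.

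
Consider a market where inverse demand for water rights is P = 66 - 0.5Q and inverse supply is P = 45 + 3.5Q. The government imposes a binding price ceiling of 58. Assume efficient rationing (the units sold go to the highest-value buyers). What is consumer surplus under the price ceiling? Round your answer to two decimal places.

Free-market equilibrium: 66 - 0.5Q = 45 + 3.5Q gives Q* = 5.25, P* = 63.375.
At the ceiling price 58, quantity supplied is (58 - 45)/3.5 = 3.7143; supply is the short side, so Q = 3.7143 trades at P = 58.
The demand price at Q = 3.7143 is 64.1429. CS is the trapezoid between demand and 58 over [0, 3.7143]: (1/2)[(66 - 58) + (64.1429 - 58)](3.7143) = 26.2653.

26.27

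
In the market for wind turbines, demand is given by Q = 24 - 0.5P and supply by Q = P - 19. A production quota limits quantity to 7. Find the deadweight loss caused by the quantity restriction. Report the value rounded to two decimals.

Rewriting demand in inverse form: P = 48 - 2Q.
Rewriting supply in inverse form: P = 19 + Q.
Without the quota, 48 - 2Q = 19 + Q gives Q* = 9.6667.
At Q = 7 the demand price is 48 - 2(7) = 34 and the supply price is 19 + (7) = 26.
DWL = (1/2)(gap between curves at 7) x (Q* - 7) = (1/2)(8)(2.6667) = 10.6667.

10.67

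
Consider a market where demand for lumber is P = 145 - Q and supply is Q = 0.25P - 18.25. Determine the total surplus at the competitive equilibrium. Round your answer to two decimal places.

Rewriting supply in inverse form: P = 73 + 4Q.
Set 145 - Q = 73 + 4Q, which gives 72 = 5Q, so Q* = 14.4 and P* = 145 - (14.4) = 130.6.
CS = (1/2)(14.4)(14.4) = 103.68 and PS = (1/2)(14.4)(57.6) = 414.72, so total surplus = 518.4.

518.40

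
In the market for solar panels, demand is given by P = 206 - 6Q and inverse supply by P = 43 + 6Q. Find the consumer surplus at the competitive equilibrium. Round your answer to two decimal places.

Setting demand equal to supply, 163 = 12Q, so Q* = 13.5833 and P* = 124.5.
CS is the area between the demand curve and P* from 0 to Q*: (1/2)(13.5833)(81.5) = 553.5208.

553.52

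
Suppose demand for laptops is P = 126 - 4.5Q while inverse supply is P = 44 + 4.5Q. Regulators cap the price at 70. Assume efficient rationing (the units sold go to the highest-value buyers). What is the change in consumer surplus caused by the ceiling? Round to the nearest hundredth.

Without the control, 126 - 4.5Q = 44 + 4.5Q so Q* = 9.1111 and P* = 85.
At P = 70, sellers supply (70 - 44)/4.5 = 5.7778 while buyers want more, so the quantity traded is 5.7778 at price 70.
CS goes from (1/2)(9.1111)(41) = 186.7778 to 248.4444 (computed as (126 - 70)(5.7778) - (1/2)(4.5)(5.7778)^2), a change of 61.6667.

61.67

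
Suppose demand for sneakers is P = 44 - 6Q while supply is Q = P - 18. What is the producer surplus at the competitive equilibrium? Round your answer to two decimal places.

6.90

Rewriting supply in inverse form: P = 18 + Q.
Equilibrium: 44 - 6Q = 18 + Q, so Q* = 3.7143 and P* = 21.7143.
The supply curve's price intercept is 18, so PS = (1/2)(Q*)(P* - 18) = (1/2)(3.7143)(3.7143) = 6.898.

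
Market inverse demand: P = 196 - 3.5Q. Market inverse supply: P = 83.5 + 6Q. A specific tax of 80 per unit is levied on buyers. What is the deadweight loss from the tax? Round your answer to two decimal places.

336.84

Pre-tax equilibrium: 196 - 3.5Q = 83.5 + 6Q gives Q* = 11.8421, P* = 154.5526.
A tax on buyers shifts demand down by 80: (196 - 80) - 3.5Q = 83.5 + 6Q, so Q_t = 3.4211. Buyers pay P_b = 184.0263; sellers receive P_s = P_b - 80 = 104.0263.
The welfare triangle lost has base Q* - Q_t = 8.4211 and height t = 80, so DWL = (1/2)(8.4211)(80) = 336.8421.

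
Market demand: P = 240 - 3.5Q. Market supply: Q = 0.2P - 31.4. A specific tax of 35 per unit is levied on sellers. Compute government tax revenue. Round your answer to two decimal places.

197.65

Rewriting supply in inverse form: P = 157 + 5Q.
Pre-tax equilibrium: 240 - 3.5Q = 157 + 5Q gives Q* = 9.7647, P* = 205.8235.
With the tax, sellers need 35 more per unit: 240 - 3.5Q = 157 + 5Q + 35, so Q_t = 5.6471. Buyers pay P_b = 220.2353; sellers receive P_s = P_b - 35 = 185.2353.
Tax revenue = t x Q_t = 35 x 5.6471 = 197.6471.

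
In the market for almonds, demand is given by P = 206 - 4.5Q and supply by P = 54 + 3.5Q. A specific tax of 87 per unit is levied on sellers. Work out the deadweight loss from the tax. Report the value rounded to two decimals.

473.06

Without the tax, 206 - 4.5Q = 54 + 3.5Q so Q* = 19 and P* = 120.5.
A tax on sellers shifts supply up by 87: 206 - 4.5Q = 54 + 3.5Q + 87, so Q_t = 8.125. Buyers pay P_b = 169.4375; sellers receive P_s = P_b - 87 = 82.4375.
Deadweight loss is the triangle between the curves from Q_t to Q*: (1/2)(19 - 8.125)(87) = 473.0625.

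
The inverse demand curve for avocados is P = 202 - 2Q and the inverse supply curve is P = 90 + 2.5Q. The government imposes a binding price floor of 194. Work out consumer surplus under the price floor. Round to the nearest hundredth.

Free-market equilibrium: 202 - 2Q = 90 + 2.5Q gives Q* = 24.8889, P* = 152.2222.
At P = 194, buyers demand (202 - 194)/2 = 4 while sellers would supply more, so the quantity traded is 4 at price 194.
CS is the triangle under demand above 194: (1/2)(4)(202 - 194) = 16.

16.00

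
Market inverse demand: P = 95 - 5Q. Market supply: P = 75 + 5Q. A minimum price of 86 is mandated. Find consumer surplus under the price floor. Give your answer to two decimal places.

Without the control, 95 - 5Q = 75 + 5Q so Q* = 2 and P* = 85.
At P = 86, buyers demand (95 - 86)/5 = 1.8 while sellers would supply more, so the quantity traded is 1.8 at price 86.
CS is the triangle under demand above 86: (1/2)(1.8)(95 - 86) = 8.1.

8.10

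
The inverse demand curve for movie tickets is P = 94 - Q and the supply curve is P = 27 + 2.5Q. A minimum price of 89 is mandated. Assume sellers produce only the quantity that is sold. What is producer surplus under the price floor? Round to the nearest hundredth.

278.75

Free-market equilibrium: 94 - Q = 27 + 2.5Q gives Q* = 19.1429, P* = 74.8571.
At P = 89, buyers demand (94 - 89)/1 = 5 while sellers would supply more, so the quantity traded is 5 at price 89.
The supply price at Q = 5 is 39.5. PS is the trapezoid between 89 and supply over [0, 5]: (1/2)[(89 - 27) + (89 - 39.5)](5) = 278.75.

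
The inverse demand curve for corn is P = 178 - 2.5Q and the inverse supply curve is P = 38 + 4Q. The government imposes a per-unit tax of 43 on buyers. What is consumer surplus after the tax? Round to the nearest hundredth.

Pre-tax equilibrium: 178 - 2.5Q = 38 + 4Q gives Q* = 21.5385, P* = 124.1538.
A tax on buyers shifts demand down by 43: (178 - 43) - 2.5Q = 38 + 4Q, so Q_t = 14.9231. Buyers pay P_b = 140.6923; sellers receive P_s = P_b - 43 = 97.6923.
Consumer surplus is the triangle under demand above P_b: (1/2)(14.9231)(178 - 140.6923) = 278.3728.

278.37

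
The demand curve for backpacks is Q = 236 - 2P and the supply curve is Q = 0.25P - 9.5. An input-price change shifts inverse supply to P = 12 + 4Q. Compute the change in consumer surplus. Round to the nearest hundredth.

Rewriting demand in inverse form: P = 118 - 0.5Q.
Rewriting supply in inverse form: P = 38 + 4Q.
Initial equilibrium: Q_0 = 17.7778, P_0 = 109.1111; CS_0 = (1/2)(17.7778)(8.8889) = 79.0123, PS_0 = (1/2)(17.7778)(71.1111) = 632.0988.
New equilibrium: 118 - 0.5Q = 12 + 4Q gives Q_1 = 23.5556, P_1 = 106.2222; CS_1 = 138.716, PS_1 = 1109.7284.
Change in consumer surplus = 138.716 - 79.0123 = 59.7037.

59.70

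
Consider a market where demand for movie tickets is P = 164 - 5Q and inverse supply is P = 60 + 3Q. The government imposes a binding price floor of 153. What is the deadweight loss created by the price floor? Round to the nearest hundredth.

Free-market equilibrium: 164 - 5Q = 60 + 3Q gives Q* = 13, P* = 99.
At the floor price 153, quantity demanded is (164 - 153)/5 = 2.2; demand is the short side, so Q = 2.2 trades at P = 153.
At Q = 2.2 the demand price is 153 and the supply price is 66.6. Deadweight loss is the triangle between the curves from 2.2 to 13: (1/2)(153 - 66.6)(13 - 2.2) = 466.56.

466.56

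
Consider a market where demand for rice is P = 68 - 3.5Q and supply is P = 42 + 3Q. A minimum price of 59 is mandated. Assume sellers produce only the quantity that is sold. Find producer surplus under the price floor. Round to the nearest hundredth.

33.80

Without the control, 68 - 3.5Q = 42 + 3Q so Q* = 4 and P* = 54.
At P = 59, buyers demand (68 - 59)/3.5 = 2.5714 while sellers would supply more, so the quantity traded is 2.5714 at price 59.
The supply price at Q = 2.5714 is 49.7143. PS is the trapezoid between 59 and supply over [0, 2.5714]: (1/2)[(59 - 42) + (59 - 49.7143)](2.5714) = 33.7959.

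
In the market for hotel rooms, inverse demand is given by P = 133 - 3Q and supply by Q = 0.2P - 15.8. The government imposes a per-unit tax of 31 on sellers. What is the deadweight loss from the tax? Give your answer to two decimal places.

60.06

Rewriting supply in inverse form: P = 79 + 5Q.
Pre-tax equilibrium: 133 - 3Q = 79 + 5Q gives Q* = 6.75, P* = 112.75.
A tax on sellers shifts supply up by 31: 133 - 3Q = 79 + 5Q + 31, so Q_t = 2.875. Buyers pay P_b = 124.375; sellers receive P_s = P_b - 31 = 93.375.
Deadweight loss is the triangle between the curves from Q_t to Q*: (1/2)(6.75 - 2.875)(31) = 60.0625.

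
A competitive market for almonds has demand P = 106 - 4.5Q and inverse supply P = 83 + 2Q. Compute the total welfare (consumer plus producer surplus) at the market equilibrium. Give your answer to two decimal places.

40.69

Setting demand equal to supply, 23 = 6.5Q, so Q* = 3.5385 and P* = 90.0769.
CS = (1/2)(3.5385)(15.9231) = 28.1716 and PS = (1/2)(3.5385)(7.0769) = 12.5207, so total surplus = 40.6923.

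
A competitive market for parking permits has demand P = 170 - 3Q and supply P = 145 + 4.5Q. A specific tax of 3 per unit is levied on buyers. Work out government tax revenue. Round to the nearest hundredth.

Without the tax, 170 - 3Q = 145 + 4.5Q so Q* = 3.3333 and P* = 160.
With the tax, buyers' net willingness to pay falls by 3: (170 - 3) - 3Q = 145 + 4.5Q, so Q_t = 2.9333. Buyers pay P_b = 161.2; sellers receive P_s = P_b - 3 = 158.2.
Tax revenue = t x Q_t = 3 x 2.9333 = 8.8.

8.80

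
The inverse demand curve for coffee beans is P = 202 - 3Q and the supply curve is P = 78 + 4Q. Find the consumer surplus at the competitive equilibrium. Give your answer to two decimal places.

470.69

Set 202 - 3Q = 78 + 4Q, which gives 124 = 7Q, so Q* = 17.7143 and P* = 202 - 3(17.7143) = 148.8571.
CS is the area between the demand curve and P* from 0 to Q*: (1/2)(17.7143)(53.1429) = 470.6939.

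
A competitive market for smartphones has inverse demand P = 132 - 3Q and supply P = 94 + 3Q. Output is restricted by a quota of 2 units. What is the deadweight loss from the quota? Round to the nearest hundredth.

Without the quota, 132 - 3Q = 94 + 3Q gives Q* = 6.3333.
At Q = 2 the demand price is 132 - 3(2) = 126 and the supply price is 94 + 3(2) = 100.
DWL = (1/2)(gap between curves at 2) x (Q* - 2) = (1/2)(26)(4.3333) = 56.3333.

56.33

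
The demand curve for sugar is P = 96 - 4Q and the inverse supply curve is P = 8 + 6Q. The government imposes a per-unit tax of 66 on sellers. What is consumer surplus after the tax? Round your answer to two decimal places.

Without the tax, 96 - 4Q = 8 + 6Q so Q* = 8.8 and P* = 60.8.
With the tax, sellers need 66 more per unit: 96 - 4Q = 8 + 6Q + 66, so Q_t = 2.2. Buyers pay P_b = 87.2; sellers receive P_s = P_b - 66 = 21.2.
Consumer surplus is the triangle under demand above P_b: (1/2)(2.2)(96 - 87.2) = 9.68.

9.68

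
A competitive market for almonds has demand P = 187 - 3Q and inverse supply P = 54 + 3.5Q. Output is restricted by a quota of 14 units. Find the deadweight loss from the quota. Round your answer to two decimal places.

135.69

Without the quota, 187 - 3Q = 54 + 3.5Q gives Q* = 20.4615.
At Q = 14 the demand price is 187 - 3(14) = 145 and the supply price is 54 + 3.5(14) = 103.
Deadweight loss is the triangle between the curves from 14 to 20.4615: (1/2)(145 - 103)(20.4615 - 14) = 135.6923.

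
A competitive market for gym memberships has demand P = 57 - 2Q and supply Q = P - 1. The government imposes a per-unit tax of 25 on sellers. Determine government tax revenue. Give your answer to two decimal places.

Rewriting supply in inverse form: P = 1 + Q.
Without the tax, 57 - 2Q = 1 + Q so Q* = 18.6667 and P* = 19.6667.
A tax on sellers shifts supply up by 25: 57 - 2Q = 1 + Q + 25, so Q_t = 10.3333. Buyers pay P_b = 36.3333; sellers receive P_s = P_b - 25 = 11.3333.
Revenue is the tax times quantity traded: 25 x 10.3333 = 258.3333.

258.33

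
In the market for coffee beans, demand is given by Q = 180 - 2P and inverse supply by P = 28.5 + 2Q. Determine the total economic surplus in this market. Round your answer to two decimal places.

756.45

Rewriting demand in inverse form: P = 90 - 0.5Q.
Set 90 - 0.5Q = 28.5 + 2Q, which gives 61.5 = 2.5Q, so Q* = 24.6 and P* = 90 - 0.5(24.6) = 77.7.
CS = (1/2)(24.6)(12.3) = 151.29 and PS = (1/2)(24.6)(49.2) = 605.16, so total surplus = 756.45.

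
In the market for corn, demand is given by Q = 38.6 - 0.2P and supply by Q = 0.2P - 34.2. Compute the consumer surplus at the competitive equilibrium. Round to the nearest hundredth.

Rewriting demand in inverse form: P = 193 - 5Q.
Rewriting supply in inverse form: P = 171 + 5Q.
Set 193 - 5Q = 171 + 5Q, which gives 22 = 10Q, so Q* = 2.2 and P* = 193 - 5(2.2) = 182.
The demand choke price is 193, so CS = (1/2)(Q*)(193 - P*) = (1/2)(2.2)(11) = 12.1.

12.10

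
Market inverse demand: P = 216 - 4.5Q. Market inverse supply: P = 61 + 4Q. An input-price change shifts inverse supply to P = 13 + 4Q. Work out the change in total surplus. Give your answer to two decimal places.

1010.82

Initial equilibrium: Q_0 = 18.2353, P_0 = 133.9412; CS_0 = (1/2)(18.2353)(82.0588) = 748.1834, PS_0 = (1/2)(18.2353)(72.9412) = 665.0519.
New equilibrium: 216 - 4.5Q = 13 + 4Q gives Q_1 = 23.8824, P_1 = 108.5294; CS_1 = 1283.3253, PS_1 = 1140.7336.
Change in total surplus = (1283.3253 + 1140.7336) - (748.1834 + 665.0519) = 1010.8235.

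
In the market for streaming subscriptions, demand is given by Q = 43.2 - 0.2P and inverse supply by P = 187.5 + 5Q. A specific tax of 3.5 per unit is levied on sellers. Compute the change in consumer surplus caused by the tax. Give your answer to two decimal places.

Rewriting demand in inverse form: P = 216 - 5Q.
Pre-tax equilibrium: 216 - 5Q = 187.5 + 5Q gives Q* = 2.85, P* = 201.75.
With the tax, sellers need 3.5 more per unit: 216 - 5Q = 187.5 + 5Q + 3.5, so Q_t = 2.5. Buyers pay P_b = 203.5; sellers receive P_s = P_b - 3.5 = 200.
Consumers lose the trapezoid between P* and P_b out to Q_t plus the triangle from Q_t to Q*: change in CS = 15.625 - 20.3062 = -4.6813.

-4.68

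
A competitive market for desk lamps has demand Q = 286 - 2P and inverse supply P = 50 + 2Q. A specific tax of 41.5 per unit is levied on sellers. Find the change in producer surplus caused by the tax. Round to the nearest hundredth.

Rewriting demand in inverse form: P = 143 - 0.5Q.
Pre-tax equilibrium: 143 - 0.5Q = 50 + 2Q gives Q* = 37.2, P* = 124.4.
A tax on sellers shifts supply up by 41.5: 143 - 0.5Q = 50 + 2Q + 41.5, so Q_t = 20.6. Buyers pay P_b = 132.7; sellers receive P_s = P_b - 41.5 = 91.2.
PS falls from (1/2)(37.2)(74.4) = 1383.84 to (1/2)(20.6)(41.2) = 424.36, a change of -959.48.

-959.48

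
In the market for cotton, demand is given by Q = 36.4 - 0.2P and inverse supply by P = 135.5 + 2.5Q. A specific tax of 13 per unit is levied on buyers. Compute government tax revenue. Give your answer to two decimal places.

Rewriting demand in inverse form: P = 182 - 5Q.
Pre-tax equilibrium: 182 - 5Q = 135.5 + 2.5Q gives Q* = 6.2, P* = 151.
A tax on buyers shifts demand down by 13: (182 - 13) - 5Q = 135.5 + 2.5Q, so Q_t = 4.4667. Buyers pay P_b = 159.6667; sellers receive P_s = P_b - 13 = 146.6667.
Tax revenue = t x Q_t = 13 x 4.4667 = 58.0667.

58.07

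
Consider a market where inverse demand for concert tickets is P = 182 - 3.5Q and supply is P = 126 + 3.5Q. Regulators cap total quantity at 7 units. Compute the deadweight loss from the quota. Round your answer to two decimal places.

Without the quota, 182 - 3.5Q = 126 + 3.5Q gives Q* = 8.
At Q = 7 the demand price is 182 - 3.5(7) = 157.5 and the supply price is 126 + 3.5(7) = 150.5.
DWL = (1/2)(gap between curves at 7) x (Q* - 7) = (1/2)(7)(1) = 3.5.

3.50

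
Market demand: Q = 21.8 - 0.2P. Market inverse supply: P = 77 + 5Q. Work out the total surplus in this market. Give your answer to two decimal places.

Rewriting demand in inverse form: P = 109 - 5Q.
Set 109 - 5Q = 77 + 5Q, which gives 32 = 10Q, so Q* = 3.2 and P* = 109 - 5(3.2) = 93.
CS = (1/2)(3.2)(16) = 25.6 and PS = (1/2)(3.2)(16) = 25.6, so total surplus = 51.2.

51.20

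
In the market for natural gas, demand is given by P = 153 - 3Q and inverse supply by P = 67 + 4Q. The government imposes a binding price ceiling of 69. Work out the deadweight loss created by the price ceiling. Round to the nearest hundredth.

Without the control, 153 - 3Q = 67 + 4Q so Q* = 12.2857 and P* = 116.1429.
At the ceiling price 69, quantity supplied is (69 - 67)/4 = 0.5; supply is the short side, so Q = 0.5 trades at P = 69.
The lost-trades triangle has base Q* - 0.5 = 11.7857 and height equal to the gap between the curves at Q = 0.5, which is 151.5 - 69 = 82.5. DWL = (1/2)(11.7857)(82.5) = 486.1607.

486.16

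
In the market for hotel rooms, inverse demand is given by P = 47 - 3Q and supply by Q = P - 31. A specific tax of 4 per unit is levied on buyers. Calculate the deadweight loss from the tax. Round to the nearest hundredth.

2.00

Rewriting supply in inverse form: P = 31 + Q.
Without the tax, 47 - 3Q = 31 + Q so Q* = 4 and P* = 35.
With the tax, buyers' net willingness to pay falls by 4: (47 - 4) - 3Q = 31 + Q, so Q_t = 3. Buyers pay P_b = 38; sellers receive P_s = P_b - 4 = 34.
Deadweight loss is the triangle between the curves from Q_t to Q*: (1/2)(4 - 3)(4) = 2.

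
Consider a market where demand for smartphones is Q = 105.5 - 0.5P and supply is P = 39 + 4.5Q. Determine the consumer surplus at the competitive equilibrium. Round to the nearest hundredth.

Rewriting demand in inverse form: P = 211 - 2Q.
Equilibrium: 211 - 2Q = 39 + 4.5Q, so Q* = 26.4615 and P* = 158.0769.
The demand choke price is 211, so CS = (1/2)(Q*)(211 - P*) = (1/2)(26.4615)(52.9231) = 700.213.

700.21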